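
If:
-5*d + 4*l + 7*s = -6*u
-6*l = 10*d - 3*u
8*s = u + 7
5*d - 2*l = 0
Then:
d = -147/1495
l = -147/598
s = 231/299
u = -245/299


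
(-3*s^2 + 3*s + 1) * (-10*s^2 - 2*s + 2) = 30*s^4 - 24*s^3 - 22*s^2 + 4*s + 2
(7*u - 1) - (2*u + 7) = 5*u - 8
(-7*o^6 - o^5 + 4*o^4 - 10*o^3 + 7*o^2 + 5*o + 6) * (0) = 0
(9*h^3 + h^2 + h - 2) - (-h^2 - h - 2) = 9*h^3 + 2*h^2 + 2*h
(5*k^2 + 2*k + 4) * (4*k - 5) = 20*k^3 - 17*k^2 + 6*k - 20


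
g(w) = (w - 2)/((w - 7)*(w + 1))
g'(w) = -(w - 2)/((w - 7)*(w + 1)^2) + 1/((w - 7)*(w + 1)) - (w - 2)/((w - 7)^2*(w + 1))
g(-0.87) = 2.81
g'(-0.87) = -22.20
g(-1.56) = -0.74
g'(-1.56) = -1.20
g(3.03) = -0.06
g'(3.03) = -0.06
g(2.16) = -0.01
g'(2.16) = -0.06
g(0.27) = 0.20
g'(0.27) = -0.25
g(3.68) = -0.11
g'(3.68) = -0.07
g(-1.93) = -0.47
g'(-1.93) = -0.44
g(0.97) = 0.09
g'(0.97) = -0.11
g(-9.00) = -0.09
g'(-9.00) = -0.00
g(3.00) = -0.06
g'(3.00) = -0.06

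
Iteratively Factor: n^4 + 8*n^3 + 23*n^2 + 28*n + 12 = (n + 3)*(n^3 + 5*n^2 + 8*n + 4) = (n + 2)*(n + 3)*(n^2 + 3*n + 2) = (n + 1)*(n + 2)*(n + 3)*(n + 2)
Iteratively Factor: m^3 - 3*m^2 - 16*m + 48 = (m - 3)*(m^2 - 16) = (m - 4)*(m - 3)*(m + 4)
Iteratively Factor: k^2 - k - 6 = (k - 3)*(k + 2)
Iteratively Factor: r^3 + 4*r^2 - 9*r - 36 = (r + 4)*(r^2 - 9) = (r - 3)*(r + 4)*(r + 3)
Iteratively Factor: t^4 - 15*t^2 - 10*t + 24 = (t - 1)*(t^3 + t^2 - 14*t - 24) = (t - 4)*(t - 1)*(t^2 + 5*t + 6) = (t - 4)*(t - 1)*(t + 2)*(t + 3)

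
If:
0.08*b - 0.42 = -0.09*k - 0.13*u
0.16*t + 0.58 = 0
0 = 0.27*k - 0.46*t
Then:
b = 12.1979166666667 - 1.625*u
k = -6.18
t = -3.62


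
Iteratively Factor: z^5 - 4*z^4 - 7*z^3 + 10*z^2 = (z)*(z^4 - 4*z^3 - 7*z^2 + 10*z) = z*(z - 5)*(z^3 + z^2 - 2*z) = z^2*(z - 5)*(z^2 + z - 2) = z^2*(z - 5)*(z - 1)*(z + 2)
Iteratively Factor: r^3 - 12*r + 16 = (r - 2)*(r^2 + 2*r - 8) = (r - 2)*(r + 4)*(r - 2)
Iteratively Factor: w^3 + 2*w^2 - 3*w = (w - 1)*(w^2 + 3*w) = (w - 1)*(w + 3)*(w)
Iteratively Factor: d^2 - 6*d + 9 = (d - 3)*(d - 3)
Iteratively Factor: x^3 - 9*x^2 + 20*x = (x - 4)*(x^2 - 5*x) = (x - 5)*(x - 4)*(x)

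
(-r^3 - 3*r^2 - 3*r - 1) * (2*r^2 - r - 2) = -2*r^5 - 5*r^4 - r^3 + 7*r^2 + 7*r + 2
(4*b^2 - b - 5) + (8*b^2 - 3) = 12*b^2 - b - 8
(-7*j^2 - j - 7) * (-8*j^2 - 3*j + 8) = 56*j^4 + 29*j^3 + 3*j^2 + 13*j - 56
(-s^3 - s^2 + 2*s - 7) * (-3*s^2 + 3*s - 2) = 3*s^5 - 7*s^3 + 29*s^2 - 25*s + 14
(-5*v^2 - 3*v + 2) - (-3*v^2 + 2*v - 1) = -2*v^2 - 5*v + 3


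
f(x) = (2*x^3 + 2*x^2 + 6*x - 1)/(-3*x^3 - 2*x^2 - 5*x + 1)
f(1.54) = -0.91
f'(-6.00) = 0.00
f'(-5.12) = -0.01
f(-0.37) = -1.12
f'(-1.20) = -0.28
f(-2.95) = -0.70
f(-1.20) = -0.94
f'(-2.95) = -0.05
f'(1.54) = 0.14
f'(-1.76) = -0.18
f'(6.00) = 0.01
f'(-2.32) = -0.09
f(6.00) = -0.72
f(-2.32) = -0.74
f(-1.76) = -0.82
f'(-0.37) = 0.01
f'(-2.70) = -0.06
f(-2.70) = -0.71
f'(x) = (6*x^2 + 4*x + 6)/(-3*x^3 - 2*x^2 - 5*x + 1) + (9*x^2 + 4*x + 5)*(2*x^3 + 2*x^2 + 6*x - 1)/(-3*x^3 - 2*x^2 - 5*x + 1)^2 = (2*x^4 + 16*x^3 - x^2 + 1)/(9*x^6 + 12*x^5 + 34*x^4 + 14*x^3 + 21*x^2 - 10*x + 1)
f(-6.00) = -0.65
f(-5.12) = -0.66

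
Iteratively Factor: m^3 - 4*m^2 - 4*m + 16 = (m - 2)*(m^2 - 2*m - 8) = (m - 2)*(m + 2)*(m - 4)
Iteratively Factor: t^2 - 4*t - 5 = (t - 5)*(t + 1)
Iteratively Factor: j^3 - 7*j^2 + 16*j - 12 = (j - 2)*(j^2 - 5*j + 6) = (j - 2)^2*(j - 3)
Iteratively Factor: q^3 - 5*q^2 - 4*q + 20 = (q - 2)*(q^2 - 3*q - 10) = (q - 5)*(q - 2)*(q + 2)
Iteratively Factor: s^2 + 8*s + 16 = (s + 4)*(s + 4)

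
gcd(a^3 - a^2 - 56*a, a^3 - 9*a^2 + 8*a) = a^2 - 8*a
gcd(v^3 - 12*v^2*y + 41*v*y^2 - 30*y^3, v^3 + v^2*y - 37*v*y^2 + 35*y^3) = v^2 - 6*v*y + 5*y^2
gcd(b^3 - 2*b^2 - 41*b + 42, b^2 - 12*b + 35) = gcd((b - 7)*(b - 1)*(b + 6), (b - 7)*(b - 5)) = b - 7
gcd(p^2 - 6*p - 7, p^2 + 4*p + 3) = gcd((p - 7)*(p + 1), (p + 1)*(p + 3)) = p + 1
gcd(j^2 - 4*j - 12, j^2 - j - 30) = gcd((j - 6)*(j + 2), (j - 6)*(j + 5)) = j - 6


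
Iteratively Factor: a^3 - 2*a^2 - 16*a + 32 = (a + 4)*(a^2 - 6*a + 8) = (a - 2)*(a + 4)*(a - 4)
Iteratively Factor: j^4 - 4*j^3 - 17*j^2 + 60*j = (j + 4)*(j^3 - 8*j^2 + 15*j) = j*(j + 4)*(j^2 - 8*j + 15) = j*(j - 5)*(j + 4)*(j - 3)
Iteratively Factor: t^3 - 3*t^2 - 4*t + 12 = (t - 2)*(t^2 - t - 6) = (t - 2)*(t + 2)*(t - 3)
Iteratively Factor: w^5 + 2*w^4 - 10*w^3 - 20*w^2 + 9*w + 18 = (w - 3)*(w^4 + 5*w^3 + 5*w^2 - 5*w - 6) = (w - 3)*(w + 2)*(w^3 + 3*w^2 - w - 3) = (w - 3)*(w + 1)*(w + 2)*(w^2 + 2*w - 3) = (w - 3)*(w - 1)*(w + 1)*(w + 2)*(w + 3)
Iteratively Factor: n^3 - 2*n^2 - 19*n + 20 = (n - 1)*(n^2 - n - 20) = (n - 1)*(n + 4)*(n - 5)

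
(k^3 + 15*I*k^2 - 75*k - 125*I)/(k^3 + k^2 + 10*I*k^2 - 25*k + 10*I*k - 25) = (k + 5*I)/(k + 1)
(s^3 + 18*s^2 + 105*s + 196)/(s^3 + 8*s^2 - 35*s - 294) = (s + 4)/(s - 6)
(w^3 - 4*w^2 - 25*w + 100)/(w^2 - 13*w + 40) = (w^2 + w - 20)/(w - 8)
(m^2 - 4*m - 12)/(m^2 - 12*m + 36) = (m + 2)/(m - 6)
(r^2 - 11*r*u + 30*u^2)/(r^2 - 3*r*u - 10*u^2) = (r - 6*u)/(r + 2*u)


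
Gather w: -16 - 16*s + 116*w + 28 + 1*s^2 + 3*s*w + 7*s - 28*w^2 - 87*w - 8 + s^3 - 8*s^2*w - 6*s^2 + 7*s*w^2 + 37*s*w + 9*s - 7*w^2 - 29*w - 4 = s^3 - 5*s^2 + w^2*(7*s - 35) + w*(-8*s^2 + 40*s)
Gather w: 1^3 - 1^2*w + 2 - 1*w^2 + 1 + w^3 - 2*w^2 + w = w^3 - 3*w^2 + 4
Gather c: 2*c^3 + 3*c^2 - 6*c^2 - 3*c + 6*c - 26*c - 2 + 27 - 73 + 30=2*c^3 - 3*c^2 - 23*c - 18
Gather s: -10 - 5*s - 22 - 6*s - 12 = -11*s - 44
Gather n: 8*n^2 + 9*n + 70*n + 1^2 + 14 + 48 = 8*n^2 + 79*n + 63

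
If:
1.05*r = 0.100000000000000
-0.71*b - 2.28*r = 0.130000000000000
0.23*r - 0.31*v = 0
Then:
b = -0.49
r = 0.10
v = 0.07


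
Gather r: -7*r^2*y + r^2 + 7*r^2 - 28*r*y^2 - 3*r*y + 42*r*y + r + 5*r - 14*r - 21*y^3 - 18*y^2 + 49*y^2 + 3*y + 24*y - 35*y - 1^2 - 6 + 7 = r^2*(8 - 7*y) + r*(-28*y^2 + 39*y - 8) - 21*y^3 + 31*y^2 - 8*y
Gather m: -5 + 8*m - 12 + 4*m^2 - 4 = 4*m^2 + 8*m - 21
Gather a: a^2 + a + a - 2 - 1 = a^2 + 2*a - 3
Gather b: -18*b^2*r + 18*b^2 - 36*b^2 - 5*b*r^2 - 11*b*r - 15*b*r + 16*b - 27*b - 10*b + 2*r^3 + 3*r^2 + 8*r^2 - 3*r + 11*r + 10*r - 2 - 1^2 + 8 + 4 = b^2*(-18*r - 18) + b*(-5*r^2 - 26*r - 21) + 2*r^3 + 11*r^2 + 18*r + 9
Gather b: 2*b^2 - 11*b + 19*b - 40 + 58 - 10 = 2*b^2 + 8*b + 8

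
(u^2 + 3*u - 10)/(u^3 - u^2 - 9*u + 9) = (u^2 + 3*u - 10)/(u^3 - u^2 - 9*u + 9)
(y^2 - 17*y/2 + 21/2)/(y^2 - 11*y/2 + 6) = (y - 7)/(y - 4)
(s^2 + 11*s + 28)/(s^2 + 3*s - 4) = (s + 7)/(s - 1)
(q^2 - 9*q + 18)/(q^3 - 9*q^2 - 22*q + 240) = (q - 3)/(q^2 - 3*q - 40)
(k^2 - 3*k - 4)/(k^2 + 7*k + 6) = (k - 4)/(k + 6)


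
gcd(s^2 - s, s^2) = s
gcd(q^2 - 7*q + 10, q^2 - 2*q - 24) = 1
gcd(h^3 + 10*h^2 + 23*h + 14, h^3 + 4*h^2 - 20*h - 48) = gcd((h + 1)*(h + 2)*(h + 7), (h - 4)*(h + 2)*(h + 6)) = h + 2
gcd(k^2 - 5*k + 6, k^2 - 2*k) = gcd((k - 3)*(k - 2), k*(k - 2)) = k - 2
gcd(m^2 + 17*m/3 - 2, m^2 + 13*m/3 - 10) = m + 6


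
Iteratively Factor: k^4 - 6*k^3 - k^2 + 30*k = (k - 5)*(k^3 - k^2 - 6*k) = k*(k - 5)*(k^2 - k - 6) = k*(k - 5)*(k - 3)*(k + 2)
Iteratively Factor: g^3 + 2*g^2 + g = (g + 1)*(g^2 + g) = g*(g + 1)*(g + 1)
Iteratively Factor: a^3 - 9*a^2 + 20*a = (a - 5)*(a^2 - 4*a) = (a - 5)*(a - 4)*(a)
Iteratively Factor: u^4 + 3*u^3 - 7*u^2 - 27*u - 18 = (u + 2)*(u^3 + u^2 - 9*u - 9) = (u + 1)*(u + 2)*(u^2 - 9) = (u + 1)*(u + 2)*(u + 3)*(u - 3)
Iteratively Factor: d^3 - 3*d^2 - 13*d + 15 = (d + 3)*(d^2 - 6*d + 5) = (d - 1)*(d + 3)*(d - 5)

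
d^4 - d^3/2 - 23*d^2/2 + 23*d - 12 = (d - 2)*(d - 3/2)*(d - 1)*(d + 4)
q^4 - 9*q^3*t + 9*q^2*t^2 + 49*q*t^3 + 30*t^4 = (q - 6*t)*(q - 5*t)*(q + t)^2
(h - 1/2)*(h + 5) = h^2 + 9*h/2 - 5/2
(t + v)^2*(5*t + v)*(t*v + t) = 5*t^4*v + 5*t^4 + 11*t^3*v^2 + 11*t^3*v + 7*t^2*v^3 + 7*t^2*v^2 + t*v^4 + t*v^3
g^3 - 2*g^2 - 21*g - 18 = (g - 6)*(g + 1)*(g + 3)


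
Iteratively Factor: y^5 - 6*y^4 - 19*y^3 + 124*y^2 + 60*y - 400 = (y - 2)*(y^4 - 4*y^3 - 27*y^2 + 70*y + 200) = (y - 5)*(y - 2)*(y^3 + y^2 - 22*y - 40) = (y - 5)*(y - 2)*(y + 2)*(y^2 - y - 20) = (y - 5)*(y - 2)*(y + 2)*(y + 4)*(y - 5)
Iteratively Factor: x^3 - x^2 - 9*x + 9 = (x + 3)*(x^2 - 4*x + 3) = (x - 3)*(x + 3)*(x - 1)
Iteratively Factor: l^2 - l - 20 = (l + 4)*(l - 5)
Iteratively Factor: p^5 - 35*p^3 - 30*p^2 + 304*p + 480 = (p - 5)*(p^4 + 5*p^3 - 10*p^2 - 80*p - 96) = (p - 5)*(p + 3)*(p^3 + 2*p^2 - 16*p - 32) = (p - 5)*(p + 2)*(p + 3)*(p^2 - 16) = (p - 5)*(p - 4)*(p + 2)*(p + 3)*(p + 4)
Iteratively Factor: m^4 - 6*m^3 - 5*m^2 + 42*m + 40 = (m - 4)*(m^3 - 2*m^2 - 13*m - 10) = (m - 4)*(m + 1)*(m^2 - 3*m - 10) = (m - 5)*(m - 4)*(m + 1)*(m + 2)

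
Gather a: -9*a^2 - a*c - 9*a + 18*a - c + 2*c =-9*a^2 + a*(9 - c) + c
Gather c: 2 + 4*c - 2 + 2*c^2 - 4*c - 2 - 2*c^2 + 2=0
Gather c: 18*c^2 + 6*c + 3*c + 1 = 18*c^2 + 9*c + 1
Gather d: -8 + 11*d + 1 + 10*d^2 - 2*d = 10*d^2 + 9*d - 7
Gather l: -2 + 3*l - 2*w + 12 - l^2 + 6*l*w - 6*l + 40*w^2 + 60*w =-l^2 + l*(6*w - 3) + 40*w^2 + 58*w + 10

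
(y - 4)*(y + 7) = y^2 + 3*y - 28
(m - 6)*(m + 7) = m^2 + m - 42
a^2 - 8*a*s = a*(a - 8*s)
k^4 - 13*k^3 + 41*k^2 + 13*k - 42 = (k - 7)*(k - 6)*(k - 1)*(k + 1)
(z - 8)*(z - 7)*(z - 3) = z^3 - 18*z^2 + 101*z - 168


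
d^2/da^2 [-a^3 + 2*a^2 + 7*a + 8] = 4 - 6*a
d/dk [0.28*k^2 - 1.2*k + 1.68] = 0.56*k - 1.2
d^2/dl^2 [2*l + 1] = 0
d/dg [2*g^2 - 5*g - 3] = 4*g - 5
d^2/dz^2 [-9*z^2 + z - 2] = -18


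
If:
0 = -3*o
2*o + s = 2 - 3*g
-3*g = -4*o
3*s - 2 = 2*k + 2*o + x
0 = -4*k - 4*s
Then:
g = 0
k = -2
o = 0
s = 2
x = 8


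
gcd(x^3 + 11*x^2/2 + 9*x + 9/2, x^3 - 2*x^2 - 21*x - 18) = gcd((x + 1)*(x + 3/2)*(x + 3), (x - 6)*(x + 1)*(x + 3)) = x^2 + 4*x + 3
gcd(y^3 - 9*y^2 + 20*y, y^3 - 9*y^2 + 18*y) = y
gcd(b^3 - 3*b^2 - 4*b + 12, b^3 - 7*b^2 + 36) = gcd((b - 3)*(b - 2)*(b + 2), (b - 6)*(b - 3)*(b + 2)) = b^2 - b - 6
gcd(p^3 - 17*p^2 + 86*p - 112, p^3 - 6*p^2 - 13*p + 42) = p^2 - 9*p + 14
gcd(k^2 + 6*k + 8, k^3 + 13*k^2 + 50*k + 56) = k^2 + 6*k + 8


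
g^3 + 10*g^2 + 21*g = g*(g + 3)*(g + 7)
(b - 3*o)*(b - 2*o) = b^2 - 5*b*o + 6*o^2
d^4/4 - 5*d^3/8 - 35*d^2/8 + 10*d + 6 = (d/4 + 1)*(d - 4)*(d - 3)*(d + 1/2)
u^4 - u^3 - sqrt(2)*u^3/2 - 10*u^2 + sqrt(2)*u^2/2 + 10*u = u*(u - 1)*(u - 5*sqrt(2)/2)*(u + 2*sqrt(2))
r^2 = r^2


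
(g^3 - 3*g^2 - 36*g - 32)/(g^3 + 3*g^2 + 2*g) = (g^2 - 4*g - 32)/(g*(g + 2))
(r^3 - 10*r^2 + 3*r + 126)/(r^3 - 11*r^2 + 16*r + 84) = (r + 3)/(r + 2)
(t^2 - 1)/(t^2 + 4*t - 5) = (t + 1)/(t + 5)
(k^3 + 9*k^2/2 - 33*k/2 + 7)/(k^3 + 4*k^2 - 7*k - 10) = (2*k^2 + 13*k - 7)/(2*(k^2 + 6*k + 5))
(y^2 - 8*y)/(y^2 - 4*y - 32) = y/(y + 4)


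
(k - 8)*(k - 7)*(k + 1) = k^3 - 14*k^2 + 41*k + 56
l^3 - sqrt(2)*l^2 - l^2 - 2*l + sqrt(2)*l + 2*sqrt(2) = (l - 2)*(l + 1)*(l - sqrt(2))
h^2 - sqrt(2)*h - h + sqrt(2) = (h - 1)*(h - sqrt(2))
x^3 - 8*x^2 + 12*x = x*(x - 6)*(x - 2)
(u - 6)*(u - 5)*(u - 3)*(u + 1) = u^4 - 13*u^3 + 49*u^2 - 27*u - 90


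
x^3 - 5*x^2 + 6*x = x*(x - 3)*(x - 2)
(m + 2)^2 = m^2 + 4*m + 4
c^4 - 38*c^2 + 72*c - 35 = (c - 5)*(c - 1)^2*(c + 7)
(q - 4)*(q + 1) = q^2 - 3*q - 4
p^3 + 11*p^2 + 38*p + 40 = (p + 2)*(p + 4)*(p + 5)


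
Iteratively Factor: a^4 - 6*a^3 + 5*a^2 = (a)*(a^3 - 6*a^2 + 5*a) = a*(a - 1)*(a^2 - 5*a) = a*(a - 5)*(a - 1)*(a)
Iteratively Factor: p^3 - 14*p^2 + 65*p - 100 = (p - 5)*(p^2 - 9*p + 20) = (p - 5)*(p - 4)*(p - 5)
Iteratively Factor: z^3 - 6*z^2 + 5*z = (z - 5)*(z^2 - z) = (z - 5)*(z - 1)*(z)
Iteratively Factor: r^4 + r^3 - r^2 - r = (r + 1)*(r^3 - r) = (r + 1)^2*(r^2 - r) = r*(r + 1)^2*(r - 1)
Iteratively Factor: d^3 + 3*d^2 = (d)*(d^2 + 3*d) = d^2*(d + 3)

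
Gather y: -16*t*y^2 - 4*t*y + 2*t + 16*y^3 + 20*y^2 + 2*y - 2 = 2*t + 16*y^3 + y^2*(20 - 16*t) + y*(2 - 4*t) - 2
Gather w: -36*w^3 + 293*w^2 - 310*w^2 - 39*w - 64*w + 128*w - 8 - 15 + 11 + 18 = -36*w^3 - 17*w^2 + 25*w + 6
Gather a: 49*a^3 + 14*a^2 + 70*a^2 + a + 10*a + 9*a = 49*a^3 + 84*a^2 + 20*a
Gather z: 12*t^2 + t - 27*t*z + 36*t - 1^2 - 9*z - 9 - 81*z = 12*t^2 + 37*t + z*(-27*t - 90) - 10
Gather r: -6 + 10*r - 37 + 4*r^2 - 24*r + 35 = 4*r^2 - 14*r - 8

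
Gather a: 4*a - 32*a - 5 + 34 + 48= 77 - 28*a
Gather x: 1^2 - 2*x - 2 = -2*x - 1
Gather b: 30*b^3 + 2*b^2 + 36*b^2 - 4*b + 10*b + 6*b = 30*b^3 + 38*b^2 + 12*b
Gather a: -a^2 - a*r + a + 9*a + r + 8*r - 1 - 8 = -a^2 + a*(10 - r) + 9*r - 9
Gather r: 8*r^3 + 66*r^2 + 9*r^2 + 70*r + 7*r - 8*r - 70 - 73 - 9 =8*r^3 + 75*r^2 + 69*r - 152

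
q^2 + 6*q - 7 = (q - 1)*(q + 7)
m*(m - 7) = m^2 - 7*m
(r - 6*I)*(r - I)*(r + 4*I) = r^3 - 3*I*r^2 + 22*r - 24*I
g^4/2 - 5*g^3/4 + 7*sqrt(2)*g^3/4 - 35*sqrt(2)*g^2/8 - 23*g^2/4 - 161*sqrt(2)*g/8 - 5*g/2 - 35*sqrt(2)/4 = (g/2 + 1)*(g - 5)*(g + 1/2)*(g + 7*sqrt(2)/2)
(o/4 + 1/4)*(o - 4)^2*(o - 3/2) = o^4/4 - 17*o^3/8 + 37*o^2/8 + o - 6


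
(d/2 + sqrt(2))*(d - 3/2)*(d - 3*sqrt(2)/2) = d^3/2 - 3*d^2/4 + sqrt(2)*d^2/4 - 3*d - 3*sqrt(2)*d/8 + 9/2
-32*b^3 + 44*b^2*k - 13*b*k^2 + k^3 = (-8*b + k)*(-4*b + k)*(-b + k)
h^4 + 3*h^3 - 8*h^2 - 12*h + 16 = (h - 2)*(h - 1)*(h + 2)*(h + 4)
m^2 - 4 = (m - 2)*(m + 2)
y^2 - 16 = (y - 4)*(y + 4)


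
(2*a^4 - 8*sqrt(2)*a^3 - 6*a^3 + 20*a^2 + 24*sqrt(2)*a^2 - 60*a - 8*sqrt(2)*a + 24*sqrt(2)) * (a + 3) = 2*a^5 - 8*sqrt(2)*a^4 + 2*a^3 + 64*sqrt(2)*a^2 - 180*a + 72*sqrt(2)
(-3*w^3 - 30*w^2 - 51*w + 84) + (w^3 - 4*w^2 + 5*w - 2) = -2*w^3 - 34*w^2 - 46*w + 82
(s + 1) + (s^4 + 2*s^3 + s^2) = s^4 + 2*s^3 + s^2 + s + 1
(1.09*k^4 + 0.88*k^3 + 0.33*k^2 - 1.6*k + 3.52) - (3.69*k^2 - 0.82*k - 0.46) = 1.09*k^4 + 0.88*k^3 - 3.36*k^2 - 0.78*k + 3.98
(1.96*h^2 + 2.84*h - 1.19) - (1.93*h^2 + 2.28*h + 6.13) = 0.03*h^2 + 0.56*h - 7.32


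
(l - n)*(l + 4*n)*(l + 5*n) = l^3 + 8*l^2*n + 11*l*n^2 - 20*n^3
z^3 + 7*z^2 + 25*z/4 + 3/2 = (z + 1/2)^2*(z + 6)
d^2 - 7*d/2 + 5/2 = (d - 5/2)*(d - 1)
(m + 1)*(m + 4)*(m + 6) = m^3 + 11*m^2 + 34*m + 24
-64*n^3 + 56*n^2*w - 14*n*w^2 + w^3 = (-8*n + w)*(-4*n + w)*(-2*n + w)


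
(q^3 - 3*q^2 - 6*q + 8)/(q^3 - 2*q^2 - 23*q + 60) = (q^2 + q - 2)/(q^2 + 2*q - 15)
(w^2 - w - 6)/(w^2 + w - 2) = (w - 3)/(w - 1)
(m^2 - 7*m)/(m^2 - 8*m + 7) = m/(m - 1)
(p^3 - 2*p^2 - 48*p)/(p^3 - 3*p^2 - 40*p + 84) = p*(p - 8)/(p^2 - 9*p + 14)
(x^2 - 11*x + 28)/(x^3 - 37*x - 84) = (x - 4)/(x^2 + 7*x + 12)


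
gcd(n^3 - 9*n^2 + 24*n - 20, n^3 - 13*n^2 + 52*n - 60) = n^2 - 7*n + 10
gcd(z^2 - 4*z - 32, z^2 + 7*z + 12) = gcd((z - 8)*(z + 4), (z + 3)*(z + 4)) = z + 4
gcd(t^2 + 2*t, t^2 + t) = t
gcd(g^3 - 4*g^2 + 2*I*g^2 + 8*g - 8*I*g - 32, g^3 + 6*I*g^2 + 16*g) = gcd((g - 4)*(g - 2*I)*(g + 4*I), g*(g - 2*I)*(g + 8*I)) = g - 2*I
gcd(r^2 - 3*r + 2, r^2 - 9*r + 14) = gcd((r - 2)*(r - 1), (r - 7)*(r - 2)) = r - 2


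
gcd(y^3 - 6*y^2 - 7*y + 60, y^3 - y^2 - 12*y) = y^2 - y - 12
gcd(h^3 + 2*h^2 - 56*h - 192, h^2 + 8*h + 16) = h + 4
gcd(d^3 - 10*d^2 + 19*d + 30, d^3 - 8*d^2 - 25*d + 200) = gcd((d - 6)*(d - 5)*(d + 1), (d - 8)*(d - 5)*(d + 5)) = d - 5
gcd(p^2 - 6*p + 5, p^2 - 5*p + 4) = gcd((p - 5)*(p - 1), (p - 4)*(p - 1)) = p - 1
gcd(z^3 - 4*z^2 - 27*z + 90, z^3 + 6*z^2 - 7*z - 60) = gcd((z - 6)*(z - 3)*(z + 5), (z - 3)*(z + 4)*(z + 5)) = z^2 + 2*z - 15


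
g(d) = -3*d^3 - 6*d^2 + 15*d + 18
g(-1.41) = -6.67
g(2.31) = -16.35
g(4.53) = -316.05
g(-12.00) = 4158.00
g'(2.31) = -60.74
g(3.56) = -140.00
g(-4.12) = 64.16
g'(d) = -9*d^2 - 12*d + 15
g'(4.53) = -224.05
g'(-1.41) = 14.03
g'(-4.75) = -131.06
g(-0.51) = 9.19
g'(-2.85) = -23.90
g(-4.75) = 132.89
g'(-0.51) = 18.78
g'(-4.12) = -88.33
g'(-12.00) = -1137.00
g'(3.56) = -141.78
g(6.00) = -756.00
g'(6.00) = -381.00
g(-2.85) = -4.04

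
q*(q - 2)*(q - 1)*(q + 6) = q^4 + 3*q^3 - 16*q^2 + 12*q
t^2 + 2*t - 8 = (t - 2)*(t + 4)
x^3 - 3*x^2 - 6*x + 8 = (x - 4)*(x - 1)*(x + 2)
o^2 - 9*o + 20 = (o - 5)*(o - 4)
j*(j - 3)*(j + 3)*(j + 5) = j^4 + 5*j^3 - 9*j^2 - 45*j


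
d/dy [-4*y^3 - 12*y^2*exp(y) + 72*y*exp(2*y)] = -12*y^2*exp(y) - 12*y^2 + 144*y*exp(2*y) - 24*y*exp(y) + 72*exp(2*y)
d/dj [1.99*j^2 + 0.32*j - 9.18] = 3.98*j + 0.32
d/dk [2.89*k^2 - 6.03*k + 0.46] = 5.78*k - 6.03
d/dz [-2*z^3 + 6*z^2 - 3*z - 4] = -6*z^2 + 12*z - 3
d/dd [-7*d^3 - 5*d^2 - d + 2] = -21*d^2 - 10*d - 1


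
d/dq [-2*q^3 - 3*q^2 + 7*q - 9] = -6*q^2 - 6*q + 7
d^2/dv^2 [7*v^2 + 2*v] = 14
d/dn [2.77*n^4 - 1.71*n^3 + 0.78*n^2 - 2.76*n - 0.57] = 11.08*n^3 - 5.13*n^2 + 1.56*n - 2.76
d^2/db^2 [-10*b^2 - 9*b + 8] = -20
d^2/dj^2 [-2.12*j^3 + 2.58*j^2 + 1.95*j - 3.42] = 5.16 - 12.72*j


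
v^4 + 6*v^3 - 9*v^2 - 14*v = v*(v - 2)*(v + 1)*(v + 7)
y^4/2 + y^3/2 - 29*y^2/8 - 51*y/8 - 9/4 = (y/2 + 1)*(y - 3)*(y + 1/2)*(y + 3/2)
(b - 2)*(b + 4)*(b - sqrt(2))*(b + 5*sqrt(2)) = b^4 + 2*b^3 + 4*sqrt(2)*b^3 - 18*b^2 + 8*sqrt(2)*b^2 - 32*sqrt(2)*b - 20*b + 80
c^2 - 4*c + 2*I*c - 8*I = (c - 4)*(c + 2*I)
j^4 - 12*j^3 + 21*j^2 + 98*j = j*(j - 7)^2*(j + 2)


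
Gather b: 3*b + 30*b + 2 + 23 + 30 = 33*b + 55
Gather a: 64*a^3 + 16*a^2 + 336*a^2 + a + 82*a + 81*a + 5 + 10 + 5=64*a^3 + 352*a^2 + 164*a + 20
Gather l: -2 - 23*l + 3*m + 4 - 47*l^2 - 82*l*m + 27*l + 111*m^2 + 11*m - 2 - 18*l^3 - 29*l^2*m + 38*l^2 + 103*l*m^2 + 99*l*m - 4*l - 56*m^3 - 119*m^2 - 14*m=-18*l^3 + l^2*(-29*m - 9) + l*(103*m^2 + 17*m) - 56*m^3 - 8*m^2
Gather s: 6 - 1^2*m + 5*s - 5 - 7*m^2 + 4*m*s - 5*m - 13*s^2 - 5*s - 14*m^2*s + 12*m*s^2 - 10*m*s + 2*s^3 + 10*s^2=-7*m^2 - 6*m + 2*s^3 + s^2*(12*m - 3) + s*(-14*m^2 - 6*m) + 1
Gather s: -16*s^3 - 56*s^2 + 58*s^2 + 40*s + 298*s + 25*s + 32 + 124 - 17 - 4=-16*s^3 + 2*s^2 + 363*s + 135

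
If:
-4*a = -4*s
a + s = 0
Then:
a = 0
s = 0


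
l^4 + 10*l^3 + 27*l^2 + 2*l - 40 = (l - 1)*(l + 2)*(l + 4)*(l + 5)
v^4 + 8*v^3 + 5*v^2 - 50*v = v*(v - 2)*(v + 5)^2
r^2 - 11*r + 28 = (r - 7)*(r - 4)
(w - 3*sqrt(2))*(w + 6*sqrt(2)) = w^2 + 3*sqrt(2)*w - 36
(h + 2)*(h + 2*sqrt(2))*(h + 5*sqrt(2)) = h^3 + 2*h^2 + 7*sqrt(2)*h^2 + 14*sqrt(2)*h + 20*h + 40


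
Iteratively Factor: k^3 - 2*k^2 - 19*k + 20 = (k - 1)*(k^2 - k - 20) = (k - 5)*(k - 1)*(k + 4)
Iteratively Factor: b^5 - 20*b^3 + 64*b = (b + 4)*(b^4 - 4*b^3 - 4*b^2 + 16*b) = b*(b + 4)*(b^3 - 4*b^2 - 4*b + 16) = b*(b + 2)*(b + 4)*(b^2 - 6*b + 8) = b*(b - 4)*(b + 2)*(b + 4)*(b - 2)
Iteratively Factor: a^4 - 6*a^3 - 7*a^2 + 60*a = (a - 4)*(a^3 - 2*a^2 - 15*a) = a*(a - 4)*(a^2 - 2*a - 15) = a*(a - 5)*(a - 4)*(a + 3)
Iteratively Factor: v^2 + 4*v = (v + 4)*(v)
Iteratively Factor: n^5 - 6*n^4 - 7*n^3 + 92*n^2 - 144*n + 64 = (n - 4)*(n^4 - 2*n^3 - 15*n^2 + 32*n - 16) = (n - 4)*(n + 4)*(n^3 - 6*n^2 + 9*n - 4) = (n - 4)^2*(n + 4)*(n^2 - 2*n + 1) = (n - 4)^2*(n - 1)*(n + 4)*(n - 1)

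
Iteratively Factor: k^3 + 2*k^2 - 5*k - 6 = (k + 1)*(k^2 + k - 6) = (k - 2)*(k + 1)*(k + 3)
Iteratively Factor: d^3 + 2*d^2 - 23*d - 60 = (d - 5)*(d^2 + 7*d + 12) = (d - 5)*(d + 3)*(d + 4)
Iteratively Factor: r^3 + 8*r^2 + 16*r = (r)*(r^2 + 8*r + 16) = r*(r + 4)*(r + 4)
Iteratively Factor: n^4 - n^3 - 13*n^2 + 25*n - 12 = (n - 1)*(n^3 - 13*n + 12) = (n - 3)*(n - 1)*(n^2 + 3*n - 4) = (n - 3)*(n - 1)*(n + 4)*(n - 1)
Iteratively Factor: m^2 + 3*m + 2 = (m + 2)*(m + 1)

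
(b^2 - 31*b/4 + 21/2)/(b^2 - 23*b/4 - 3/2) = (4*b - 7)/(4*b + 1)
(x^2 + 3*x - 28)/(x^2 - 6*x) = (x^2 + 3*x - 28)/(x*(x - 6))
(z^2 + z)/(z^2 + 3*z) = (z + 1)/(z + 3)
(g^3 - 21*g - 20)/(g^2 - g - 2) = (g^2 - g - 20)/(g - 2)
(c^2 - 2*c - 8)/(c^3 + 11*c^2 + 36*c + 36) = (c - 4)/(c^2 + 9*c + 18)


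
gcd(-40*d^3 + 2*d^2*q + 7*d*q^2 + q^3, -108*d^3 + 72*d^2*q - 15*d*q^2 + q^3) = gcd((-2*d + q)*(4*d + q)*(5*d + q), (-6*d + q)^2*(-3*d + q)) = 1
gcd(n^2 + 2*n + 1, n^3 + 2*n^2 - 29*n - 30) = n + 1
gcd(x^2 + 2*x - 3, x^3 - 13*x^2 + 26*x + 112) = 1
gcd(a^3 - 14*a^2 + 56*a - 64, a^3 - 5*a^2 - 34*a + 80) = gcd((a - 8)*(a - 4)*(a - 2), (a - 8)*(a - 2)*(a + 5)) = a^2 - 10*a + 16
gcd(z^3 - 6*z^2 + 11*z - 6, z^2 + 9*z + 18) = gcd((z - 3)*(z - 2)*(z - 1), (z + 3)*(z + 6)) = 1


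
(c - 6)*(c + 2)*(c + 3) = c^3 - c^2 - 24*c - 36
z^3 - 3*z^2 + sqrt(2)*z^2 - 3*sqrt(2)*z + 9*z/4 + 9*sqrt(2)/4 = (z - 3/2)^2*(z + sqrt(2))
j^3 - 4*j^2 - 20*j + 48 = (j - 6)*(j - 2)*(j + 4)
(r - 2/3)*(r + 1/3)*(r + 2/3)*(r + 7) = r^4 + 22*r^3/3 + 17*r^2/9 - 88*r/27 - 28/27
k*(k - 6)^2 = k^3 - 12*k^2 + 36*k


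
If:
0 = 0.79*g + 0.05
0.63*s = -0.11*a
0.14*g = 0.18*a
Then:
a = -0.05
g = -0.06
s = 0.01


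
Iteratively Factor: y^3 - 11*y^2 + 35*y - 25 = (y - 5)*(y^2 - 6*y + 5) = (y - 5)^2*(y - 1)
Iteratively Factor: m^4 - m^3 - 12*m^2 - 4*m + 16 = (m - 4)*(m^3 + 3*m^2 - 4) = (m - 4)*(m - 1)*(m^2 + 4*m + 4) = (m - 4)*(m - 1)*(m + 2)*(m + 2)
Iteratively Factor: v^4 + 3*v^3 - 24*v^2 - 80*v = (v - 5)*(v^3 + 8*v^2 + 16*v) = v*(v - 5)*(v^2 + 8*v + 16) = v*(v - 5)*(v + 4)*(v + 4)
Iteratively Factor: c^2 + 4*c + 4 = (c + 2)*(c + 2)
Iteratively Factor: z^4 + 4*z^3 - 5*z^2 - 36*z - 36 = (z + 2)*(z^3 + 2*z^2 - 9*z - 18) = (z + 2)*(z + 3)*(z^2 - z - 6) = (z + 2)^2*(z + 3)*(z - 3)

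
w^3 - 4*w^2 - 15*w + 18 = (w - 6)*(w - 1)*(w + 3)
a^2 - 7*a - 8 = (a - 8)*(a + 1)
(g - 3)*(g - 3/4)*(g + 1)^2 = g^4 - 7*g^3/4 - 17*g^2/4 + 3*g/4 + 9/4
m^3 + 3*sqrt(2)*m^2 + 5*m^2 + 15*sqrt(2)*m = m*(m + 5)*(m + 3*sqrt(2))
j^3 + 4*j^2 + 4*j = j*(j + 2)^2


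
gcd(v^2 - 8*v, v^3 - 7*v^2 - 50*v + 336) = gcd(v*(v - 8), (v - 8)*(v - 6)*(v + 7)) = v - 8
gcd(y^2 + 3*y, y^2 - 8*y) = y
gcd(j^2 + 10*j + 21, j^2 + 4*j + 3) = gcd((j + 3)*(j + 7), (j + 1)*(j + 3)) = j + 3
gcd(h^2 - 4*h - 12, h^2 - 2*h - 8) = h + 2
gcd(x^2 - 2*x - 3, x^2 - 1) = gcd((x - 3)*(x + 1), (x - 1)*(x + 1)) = x + 1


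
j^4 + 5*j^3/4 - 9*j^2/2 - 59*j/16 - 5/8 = (j - 2)*(j + 1/4)*(j + 1/2)*(j + 5/2)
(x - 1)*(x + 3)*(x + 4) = x^3 + 6*x^2 + 5*x - 12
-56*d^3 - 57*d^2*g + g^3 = (-8*d + g)*(d + g)*(7*d + g)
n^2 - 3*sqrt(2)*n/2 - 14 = (n - 7*sqrt(2)/2)*(n + 2*sqrt(2))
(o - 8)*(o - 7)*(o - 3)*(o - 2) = o^4 - 20*o^3 + 137*o^2 - 370*o + 336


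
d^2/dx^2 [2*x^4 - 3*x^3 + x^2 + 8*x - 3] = 24*x^2 - 18*x + 2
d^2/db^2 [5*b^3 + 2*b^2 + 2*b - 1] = 30*b + 4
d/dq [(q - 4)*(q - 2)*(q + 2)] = 3*q^2 - 8*q - 4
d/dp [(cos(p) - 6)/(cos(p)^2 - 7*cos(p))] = (sin(p) + 42*sin(p)/cos(p)^2 - 12*tan(p))/(cos(p) - 7)^2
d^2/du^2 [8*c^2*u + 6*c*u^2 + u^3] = 12*c + 6*u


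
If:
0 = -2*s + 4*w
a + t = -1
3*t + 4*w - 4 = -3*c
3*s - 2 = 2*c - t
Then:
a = 26*w/9 - 23/9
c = 14*w/9 - 2/9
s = 2*w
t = 14/9 - 26*w/9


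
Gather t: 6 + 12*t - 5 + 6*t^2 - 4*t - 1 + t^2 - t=7*t^2 + 7*t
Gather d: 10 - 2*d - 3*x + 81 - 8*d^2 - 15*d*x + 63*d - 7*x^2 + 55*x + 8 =-8*d^2 + d*(61 - 15*x) - 7*x^2 + 52*x + 99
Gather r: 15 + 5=20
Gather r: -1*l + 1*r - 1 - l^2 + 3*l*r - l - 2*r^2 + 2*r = -l^2 - 2*l - 2*r^2 + r*(3*l + 3) - 1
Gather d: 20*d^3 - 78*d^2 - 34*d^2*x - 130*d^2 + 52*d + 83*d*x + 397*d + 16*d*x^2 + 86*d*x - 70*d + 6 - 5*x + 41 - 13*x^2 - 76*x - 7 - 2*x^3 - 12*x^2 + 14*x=20*d^3 + d^2*(-34*x - 208) + d*(16*x^2 + 169*x + 379) - 2*x^3 - 25*x^2 - 67*x + 40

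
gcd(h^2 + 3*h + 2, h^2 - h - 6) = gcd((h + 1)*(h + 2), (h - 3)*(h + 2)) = h + 2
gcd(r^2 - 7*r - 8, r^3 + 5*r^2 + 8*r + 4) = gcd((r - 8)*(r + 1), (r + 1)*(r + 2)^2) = r + 1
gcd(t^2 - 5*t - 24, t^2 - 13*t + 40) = t - 8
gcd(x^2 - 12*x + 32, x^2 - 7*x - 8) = x - 8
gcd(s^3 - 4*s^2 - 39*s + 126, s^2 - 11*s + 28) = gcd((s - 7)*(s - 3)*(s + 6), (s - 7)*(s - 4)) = s - 7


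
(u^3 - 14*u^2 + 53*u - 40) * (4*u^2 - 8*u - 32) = 4*u^5 - 64*u^4 + 292*u^3 - 136*u^2 - 1376*u + 1280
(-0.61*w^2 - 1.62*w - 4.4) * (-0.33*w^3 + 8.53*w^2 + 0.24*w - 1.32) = 0.2013*w^5 - 4.6687*w^4 - 12.513*w^3 - 37.1156*w^2 + 1.0824*w + 5.808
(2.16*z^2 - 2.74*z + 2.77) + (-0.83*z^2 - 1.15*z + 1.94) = 1.33*z^2 - 3.89*z + 4.71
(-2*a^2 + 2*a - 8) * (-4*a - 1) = 8*a^3 - 6*a^2 + 30*a + 8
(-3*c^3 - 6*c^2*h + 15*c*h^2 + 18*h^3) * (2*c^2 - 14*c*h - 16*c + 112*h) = -6*c^5 + 30*c^4*h + 48*c^4 + 114*c^3*h^2 - 240*c^3*h - 174*c^2*h^3 - 912*c^2*h^2 - 252*c*h^4 + 1392*c*h^3 + 2016*h^4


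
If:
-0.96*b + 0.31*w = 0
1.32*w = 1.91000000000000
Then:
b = 0.47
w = 1.45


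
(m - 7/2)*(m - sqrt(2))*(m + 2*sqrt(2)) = m^3 - 7*m^2/2 + sqrt(2)*m^2 - 7*sqrt(2)*m/2 - 4*m + 14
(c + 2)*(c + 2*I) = c^2 + 2*c + 2*I*c + 4*I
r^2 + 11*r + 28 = (r + 4)*(r + 7)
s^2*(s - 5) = s^3 - 5*s^2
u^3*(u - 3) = u^4 - 3*u^3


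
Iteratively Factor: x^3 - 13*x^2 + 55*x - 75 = (x - 5)*(x^2 - 8*x + 15) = (x - 5)^2*(x - 3)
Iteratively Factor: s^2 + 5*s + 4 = (s + 1)*(s + 4)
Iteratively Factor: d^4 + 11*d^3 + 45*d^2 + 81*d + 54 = (d + 3)*(d^3 + 8*d^2 + 21*d + 18) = (d + 2)*(d + 3)*(d^2 + 6*d + 9) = (d + 2)*(d + 3)^2*(d + 3)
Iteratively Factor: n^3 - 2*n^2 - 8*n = (n - 4)*(n^2 + 2*n) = (n - 4)*(n + 2)*(n)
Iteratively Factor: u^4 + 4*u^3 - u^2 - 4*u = (u + 1)*(u^3 + 3*u^2 - 4*u) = (u + 1)*(u + 4)*(u^2 - u) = (u - 1)*(u + 1)*(u + 4)*(u)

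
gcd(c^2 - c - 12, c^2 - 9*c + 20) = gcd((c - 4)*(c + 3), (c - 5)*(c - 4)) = c - 4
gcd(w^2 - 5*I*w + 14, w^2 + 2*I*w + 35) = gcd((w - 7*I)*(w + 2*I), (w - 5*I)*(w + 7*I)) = 1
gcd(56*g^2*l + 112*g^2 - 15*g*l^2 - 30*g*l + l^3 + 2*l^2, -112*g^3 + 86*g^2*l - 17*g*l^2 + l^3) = 56*g^2 - 15*g*l + l^2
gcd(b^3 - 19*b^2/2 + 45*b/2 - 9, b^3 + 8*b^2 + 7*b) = 1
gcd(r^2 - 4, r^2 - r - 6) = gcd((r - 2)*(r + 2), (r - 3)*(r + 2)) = r + 2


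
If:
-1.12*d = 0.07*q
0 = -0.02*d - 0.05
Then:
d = -2.50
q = 40.00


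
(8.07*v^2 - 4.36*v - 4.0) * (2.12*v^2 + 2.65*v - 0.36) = 17.1084*v^4 + 12.1423*v^3 - 22.9392*v^2 - 9.0304*v + 1.44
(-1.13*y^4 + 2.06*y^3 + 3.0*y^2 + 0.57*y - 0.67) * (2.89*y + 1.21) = -3.2657*y^5 + 4.5861*y^4 + 11.1626*y^3 + 5.2773*y^2 - 1.2466*y - 0.8107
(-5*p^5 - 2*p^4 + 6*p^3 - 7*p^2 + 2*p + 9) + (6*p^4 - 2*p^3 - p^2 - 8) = -5*p^5 + 4*p^4 + 4*p^3 - 8*p^2 + 2*p + 1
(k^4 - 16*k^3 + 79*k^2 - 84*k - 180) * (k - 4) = k^5 - 20*k^4 + 143*k^3 - 400*k^2 + 156*k + 720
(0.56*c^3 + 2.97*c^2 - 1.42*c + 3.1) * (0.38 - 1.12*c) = -0.6272*c^4 - 3.1136*c^3 + 2.719*c^2 - 4.0116*c + 1.178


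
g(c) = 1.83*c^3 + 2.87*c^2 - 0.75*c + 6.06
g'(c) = 5.49*c^2 + 5.74*c - 0.75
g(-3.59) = -38.93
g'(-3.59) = 49.40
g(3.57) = 123.22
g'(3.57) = 89.71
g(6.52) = 630.39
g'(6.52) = 270.06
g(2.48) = 49.76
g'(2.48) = 47.25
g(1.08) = 10.90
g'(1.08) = 11.85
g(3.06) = 83.07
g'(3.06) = 68.22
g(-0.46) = 6.83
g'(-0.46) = -2.23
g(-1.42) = 7.67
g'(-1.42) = 2.17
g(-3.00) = -15.27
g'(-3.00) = 31.44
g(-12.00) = -2733.90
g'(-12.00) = 720.93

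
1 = 1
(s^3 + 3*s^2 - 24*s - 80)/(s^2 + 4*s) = s - 1 - 20/s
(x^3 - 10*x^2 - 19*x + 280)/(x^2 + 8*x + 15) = (x^2 - 15*x + 56)/(x + 3)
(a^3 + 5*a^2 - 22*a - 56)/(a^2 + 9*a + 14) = a - 4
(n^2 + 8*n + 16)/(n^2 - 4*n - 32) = (n + 4)/(n - 8)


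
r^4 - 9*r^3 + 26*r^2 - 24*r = r*(r - 4)*(r - 3)*(r - 2)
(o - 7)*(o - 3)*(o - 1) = o^3 - 11*o^2 + 31*o - 21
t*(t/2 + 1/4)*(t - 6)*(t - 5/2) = t^4/2 - 4*t^3 + 43*t^2/8 + 15*t/4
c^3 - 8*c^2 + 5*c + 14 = (c - 7)*(c - 2)*(c + 1)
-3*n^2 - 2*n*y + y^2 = (-3*n + y)*(n + y)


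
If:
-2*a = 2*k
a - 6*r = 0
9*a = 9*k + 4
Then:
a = 2/9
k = -2/9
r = 1/27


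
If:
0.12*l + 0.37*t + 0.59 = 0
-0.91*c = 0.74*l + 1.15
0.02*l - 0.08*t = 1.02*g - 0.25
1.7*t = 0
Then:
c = 2.73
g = 0.15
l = -4.92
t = 0.00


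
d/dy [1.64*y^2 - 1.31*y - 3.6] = 3.28*y - 1.31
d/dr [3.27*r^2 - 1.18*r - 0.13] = 6.54*r - 1.18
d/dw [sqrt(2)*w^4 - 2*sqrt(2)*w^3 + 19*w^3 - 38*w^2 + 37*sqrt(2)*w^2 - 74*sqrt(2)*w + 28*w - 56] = 4*sqrt(2)*w^3 - 6*sqrt(2)*w^2 + 57*w^2 - 76*w + 74*sqrt(2)*w - 74*sqrt(2) + 28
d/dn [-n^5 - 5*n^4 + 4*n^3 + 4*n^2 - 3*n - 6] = -5*n^4 - 20*n^3 + 12*n^2 + 8*n - 3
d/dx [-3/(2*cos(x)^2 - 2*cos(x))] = 3*(sin(x)/cos(x)^2 - 2*tan(x))/(2*(cos(x) - 1)^2)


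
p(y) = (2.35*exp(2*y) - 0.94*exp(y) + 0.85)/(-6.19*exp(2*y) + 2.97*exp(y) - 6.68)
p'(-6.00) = 0.00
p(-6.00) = -0.13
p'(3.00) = 0.00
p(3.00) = -0.38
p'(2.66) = -0.00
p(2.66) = -0.38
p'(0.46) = -0.14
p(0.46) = -0.30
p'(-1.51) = -0.00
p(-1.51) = -0.12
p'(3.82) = 0.00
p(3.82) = -0.38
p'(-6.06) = 0.00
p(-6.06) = -0.13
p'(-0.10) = -0.16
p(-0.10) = -0.21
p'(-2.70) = 0.00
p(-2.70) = -0.12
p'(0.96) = -0.07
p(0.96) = -0.35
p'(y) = (4.7*exp(2*y) - 0.94*exp(y))/(-6.19*exp(2*y) + 2.97*exp(y) - 6.68) + (12.38*exp(2*y) - 2.97*exp(y))*(2.35*exp(2*y) - 0.94*exp(y) + 0.85)/(-6.19*exp(2*y) + 2.97*exp(y) - 6.68)^2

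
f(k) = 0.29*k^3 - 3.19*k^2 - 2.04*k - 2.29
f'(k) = 0.87*k^2 - 6.38*k - 2.04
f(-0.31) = -1.97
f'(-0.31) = 0.02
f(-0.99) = -3.68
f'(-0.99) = 5.13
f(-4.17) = -70.28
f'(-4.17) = 39.69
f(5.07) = -56.84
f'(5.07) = -12.02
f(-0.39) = -2.00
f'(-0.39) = 0.58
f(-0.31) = -1.97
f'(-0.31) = 0.02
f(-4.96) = -106.04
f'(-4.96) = 51.01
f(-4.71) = -93.75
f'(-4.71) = 47.31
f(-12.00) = -938.29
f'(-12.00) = 199.80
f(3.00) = -29.29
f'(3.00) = -13.35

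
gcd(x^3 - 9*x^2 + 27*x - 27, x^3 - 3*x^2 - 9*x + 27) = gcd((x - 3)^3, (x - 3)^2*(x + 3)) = x^2 - 6*x + 9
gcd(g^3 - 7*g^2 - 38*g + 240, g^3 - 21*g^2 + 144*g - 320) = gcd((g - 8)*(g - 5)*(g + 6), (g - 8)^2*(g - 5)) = g^2 - 13*g + 40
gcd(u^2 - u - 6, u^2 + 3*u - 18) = u - 3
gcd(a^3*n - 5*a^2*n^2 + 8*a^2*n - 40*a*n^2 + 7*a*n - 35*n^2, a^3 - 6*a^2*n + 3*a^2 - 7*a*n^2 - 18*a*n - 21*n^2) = 1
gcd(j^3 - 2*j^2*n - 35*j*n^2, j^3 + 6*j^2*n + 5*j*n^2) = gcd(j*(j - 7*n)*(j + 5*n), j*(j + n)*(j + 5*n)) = j^2 + 5*j*n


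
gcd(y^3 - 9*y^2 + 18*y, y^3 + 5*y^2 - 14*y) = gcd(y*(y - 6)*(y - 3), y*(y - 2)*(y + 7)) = y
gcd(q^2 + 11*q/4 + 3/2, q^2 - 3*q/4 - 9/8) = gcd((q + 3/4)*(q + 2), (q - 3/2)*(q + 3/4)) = q + 3/4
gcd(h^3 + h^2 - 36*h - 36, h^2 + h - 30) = h + 6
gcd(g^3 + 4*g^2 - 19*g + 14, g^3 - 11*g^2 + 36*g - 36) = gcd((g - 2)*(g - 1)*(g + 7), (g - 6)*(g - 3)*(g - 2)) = g - 2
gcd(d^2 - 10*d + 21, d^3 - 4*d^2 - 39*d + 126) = d^2 - 10*d + 21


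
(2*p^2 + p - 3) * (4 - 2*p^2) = -4*p^4 - 2*p^3 + 14*p^2 + 4*p - 12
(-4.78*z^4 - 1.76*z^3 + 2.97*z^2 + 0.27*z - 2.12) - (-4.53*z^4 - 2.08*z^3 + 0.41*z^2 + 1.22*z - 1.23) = -0.25*z^4 + 0.32*z^3 + 2.56*z^2 - 0.95*z - 0.89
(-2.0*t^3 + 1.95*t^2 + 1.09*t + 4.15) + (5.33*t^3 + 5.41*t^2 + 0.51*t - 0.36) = 3.33*t^3 + 7.36*t^2 + 1.6*t + 3.79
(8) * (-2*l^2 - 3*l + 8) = -16*l^2 - 24*l + 64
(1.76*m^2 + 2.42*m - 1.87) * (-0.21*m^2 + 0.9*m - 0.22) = -0.3696*m^4 + 1.0758*m^3 + 2.1835*m^2 - 2.2154*m + 0.4114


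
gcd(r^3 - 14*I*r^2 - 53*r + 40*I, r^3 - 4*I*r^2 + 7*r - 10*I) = r^2 - 6*I*r - 5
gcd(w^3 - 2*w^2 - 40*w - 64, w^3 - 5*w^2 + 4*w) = 1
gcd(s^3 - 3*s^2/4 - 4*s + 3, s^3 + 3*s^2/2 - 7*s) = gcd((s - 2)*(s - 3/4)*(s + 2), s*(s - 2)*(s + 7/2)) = s - 2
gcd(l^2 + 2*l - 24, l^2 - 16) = l - 4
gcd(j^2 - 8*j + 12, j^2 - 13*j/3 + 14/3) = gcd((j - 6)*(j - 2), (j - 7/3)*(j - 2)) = j - 2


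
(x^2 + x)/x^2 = (x + 1)/x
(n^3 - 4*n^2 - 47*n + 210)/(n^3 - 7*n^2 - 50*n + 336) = (n - 5)/(n - 8)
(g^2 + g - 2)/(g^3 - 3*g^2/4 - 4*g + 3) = 4*(g - 1)/(4*g^2 - 11*g + 6)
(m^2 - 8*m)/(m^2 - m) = (m - 8)/(m - 1)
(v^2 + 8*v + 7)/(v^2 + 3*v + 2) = (v + 7)/(v + 2)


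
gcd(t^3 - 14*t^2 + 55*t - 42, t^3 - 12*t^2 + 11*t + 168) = t - 7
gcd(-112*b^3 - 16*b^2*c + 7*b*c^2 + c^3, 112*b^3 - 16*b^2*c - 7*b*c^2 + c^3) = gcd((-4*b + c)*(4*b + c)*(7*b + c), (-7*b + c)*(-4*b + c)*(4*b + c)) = 16*b^2 - c^2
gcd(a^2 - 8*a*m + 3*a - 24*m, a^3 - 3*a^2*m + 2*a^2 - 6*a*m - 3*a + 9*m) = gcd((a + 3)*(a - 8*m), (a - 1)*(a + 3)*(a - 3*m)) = a + 3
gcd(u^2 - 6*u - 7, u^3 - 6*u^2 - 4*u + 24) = 1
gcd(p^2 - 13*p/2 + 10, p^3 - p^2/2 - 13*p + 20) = p - 5/2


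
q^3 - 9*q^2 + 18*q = q*(q - 6)*(q - 3)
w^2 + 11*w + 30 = (w + 5)*(w + 6)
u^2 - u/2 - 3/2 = (u - 3/2)*(u + 1)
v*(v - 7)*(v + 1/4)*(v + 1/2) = v^4 - 25*v^3/4 - 41*v^2/8 - 7*v/8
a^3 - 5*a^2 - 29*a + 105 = (a - 7)*(a - 3)*(a + 5)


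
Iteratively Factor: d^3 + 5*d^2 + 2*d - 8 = (d + 4)*(d^2 + d - 2) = (d + 2)*(d + 4)*(d - 1)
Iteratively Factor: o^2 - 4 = (o + 2)*(o - 2)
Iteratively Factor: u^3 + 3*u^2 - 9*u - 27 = (u + 3)*(u^2 - 9) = (u - 3)*(u + 3)*(u + 3)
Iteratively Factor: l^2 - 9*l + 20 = (l - 5)*(l - 4)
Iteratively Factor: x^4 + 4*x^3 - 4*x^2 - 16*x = (x + 2)*(x^3 + 2*x^2 - 8*x) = x*(x + 2)*(x^2 + 2*x - 8) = x*(x + 2)*(x + 4)*(x - 2)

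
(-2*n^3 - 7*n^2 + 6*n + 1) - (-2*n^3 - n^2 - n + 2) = -6*n^2 + 7*n - 1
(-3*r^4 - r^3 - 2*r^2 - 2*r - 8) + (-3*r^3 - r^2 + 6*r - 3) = -3*r^4 - 4*r^3 - 3*r^2 + 4*r - 11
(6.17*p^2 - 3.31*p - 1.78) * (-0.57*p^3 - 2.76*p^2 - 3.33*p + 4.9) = -3.5169*p^5 - 15.1425*p^4 - 10.3959*p^3 + 46.1681*p^2 - 10.2916*p - 8.722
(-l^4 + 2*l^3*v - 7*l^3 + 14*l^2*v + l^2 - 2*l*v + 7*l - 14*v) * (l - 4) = -l^5 + 2*l^4*v - 3*l^4 + 6*l^3*v + 29*l^3 - 58*l^2*v + 3*l^2 - 6*l*v - 28*l + 56*v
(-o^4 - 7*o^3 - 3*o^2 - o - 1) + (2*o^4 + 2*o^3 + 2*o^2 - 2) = o^4 - 5*o^3 - o^2 - o - 3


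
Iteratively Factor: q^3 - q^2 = (q - 1)*(q^2) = q*(q - 1)*(q)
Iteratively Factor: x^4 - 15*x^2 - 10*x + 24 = (x + 2)*(x^3 - 2*x^2 - 11*x + 12) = (x - 1)*(x + 2)*(x^2 - x - 12) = (x - 1)*(x + 2)*(x + 3)*(x - 4)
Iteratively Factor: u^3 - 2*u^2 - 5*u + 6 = (u - 3)*(u^2 + u - 2) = (u - 3)*(u - 1)*(u + 2)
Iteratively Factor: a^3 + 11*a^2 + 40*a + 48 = (a + 3)*(a^2 + 8*a + 16) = (a + 3)*(a + 4)*(a + 4)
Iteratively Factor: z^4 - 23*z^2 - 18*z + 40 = (z + 4)*(z^3 - 4*z^2 - 7*z + 10) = (z - 1)*(z + 4)*(z^2 - 3*z - 10) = (z - 5)*(z - 1)*(z + 4)*(z + 2)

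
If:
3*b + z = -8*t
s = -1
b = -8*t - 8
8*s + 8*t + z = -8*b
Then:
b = 8/5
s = -1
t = -6/5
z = 24/5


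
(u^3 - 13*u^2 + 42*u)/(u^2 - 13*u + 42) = u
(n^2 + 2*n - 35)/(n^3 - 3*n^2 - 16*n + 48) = (n^2 + 2*n - 35)/(n^3 - 3*n^2 - 16*n + 48)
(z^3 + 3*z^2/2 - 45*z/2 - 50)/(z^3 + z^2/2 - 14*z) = (2*z^2 - 5*z - 25)/(z*(2*z - 7))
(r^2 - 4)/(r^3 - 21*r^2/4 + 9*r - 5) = 4*(r + 2)/(4*r^2 - 13*r + 10)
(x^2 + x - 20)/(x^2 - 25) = (x - 4)/(x - 5)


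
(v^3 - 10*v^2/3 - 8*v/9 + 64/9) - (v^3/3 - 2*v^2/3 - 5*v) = 2*v^3/3 - 8*v^2/3 + 37*v/9 + 64/9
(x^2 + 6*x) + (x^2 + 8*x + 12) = 2*x^2 + 14*x + 12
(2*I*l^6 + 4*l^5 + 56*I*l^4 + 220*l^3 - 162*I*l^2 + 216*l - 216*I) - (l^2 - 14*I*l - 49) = 2*I*l^6 + 4*l^5 + 56*I*l^4 + 220*l^3 - l^2 - 162*I*l^2 + 216*l + 14*I*l + 49 - 216*I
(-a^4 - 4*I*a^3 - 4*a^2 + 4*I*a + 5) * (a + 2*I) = -a^5 - 6*I*a^4 + 4*a^3 - 4*I*a^2 - 3*a + 10*I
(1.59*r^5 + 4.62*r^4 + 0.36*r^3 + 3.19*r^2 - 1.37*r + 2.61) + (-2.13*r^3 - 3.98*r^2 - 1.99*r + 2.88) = 1.59*r^5 + 4.62*r^4 - 1.77*r^3 - 0.79*r^2 - 3.36*r + 5.49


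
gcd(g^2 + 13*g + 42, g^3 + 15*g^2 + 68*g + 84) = g^2 + 13*g + 42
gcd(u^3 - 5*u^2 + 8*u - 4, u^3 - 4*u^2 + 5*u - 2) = u^2 - 3*u + 2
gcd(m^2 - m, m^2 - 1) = m - 1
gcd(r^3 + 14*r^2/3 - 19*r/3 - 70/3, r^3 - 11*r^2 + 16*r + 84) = r + 2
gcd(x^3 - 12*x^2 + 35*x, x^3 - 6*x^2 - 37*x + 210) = x^2 - 12*x + 35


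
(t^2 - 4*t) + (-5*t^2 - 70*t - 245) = -4*t^2 - 74*t - 245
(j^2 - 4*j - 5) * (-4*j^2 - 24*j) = -4*j^4 - 8*j^3 + 116*j^2 + 120*j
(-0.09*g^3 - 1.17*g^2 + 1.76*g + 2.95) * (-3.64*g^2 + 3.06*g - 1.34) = 0.3276*g^5 + 3.9834*g^4 - 9.866*g^3 - 3.7846*g^2 + 6.6686*g - 3.953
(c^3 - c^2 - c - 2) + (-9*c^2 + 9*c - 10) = c^3 - 10*c^2 + 8*c - 12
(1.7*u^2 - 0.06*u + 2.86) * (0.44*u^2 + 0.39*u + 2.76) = 0.748*u^4 + 0.6366*u^3 + 5.927*u^2 + 0.9498*u + 7.8936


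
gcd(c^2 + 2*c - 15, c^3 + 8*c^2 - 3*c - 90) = c^2 + 2*c - 15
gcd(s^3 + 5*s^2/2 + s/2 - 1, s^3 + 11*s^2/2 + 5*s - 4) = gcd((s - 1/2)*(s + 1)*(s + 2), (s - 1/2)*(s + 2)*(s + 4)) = s^2 + 3*s/2 - 1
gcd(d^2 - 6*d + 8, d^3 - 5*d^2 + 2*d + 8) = d^2 - 6*d + 8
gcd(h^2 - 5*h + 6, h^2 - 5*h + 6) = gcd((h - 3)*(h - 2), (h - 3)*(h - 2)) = h^2 - 5*h + 6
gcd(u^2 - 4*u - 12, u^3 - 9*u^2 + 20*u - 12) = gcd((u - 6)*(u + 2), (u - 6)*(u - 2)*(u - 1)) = u - 6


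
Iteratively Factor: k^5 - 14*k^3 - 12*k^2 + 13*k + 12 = (k + 1)*(k^4 - k^3 - 13*k^2 + k + 12) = (k - 1)*(k + 1)*(k^3 - 13*k - 12) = (k - 1)*(k + 1)^2*(k^2 - k - 12) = (k - 1)*(k + 1)^2*(k + 3)*(k - 4)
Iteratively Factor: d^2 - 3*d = (d)*(d - 3)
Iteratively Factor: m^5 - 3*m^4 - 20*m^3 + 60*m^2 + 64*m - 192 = (m + 2)*(m^4 - 5*m^3 - 10*m^2 + 80*m - 96) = (m + 2)*(m + 4)*(m^3 - 9*m^2 + 26*m - 24) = (m - 2)*(m + 2)*(m + 4)*(m^2 - 7*m + 12) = (m - 4)*(m - 2)*(m + 2)*(m + 4)*(m - 3)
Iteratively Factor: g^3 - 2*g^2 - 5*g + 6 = (g - 1)*(g^2 - g - 6) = (g - 1)*(g + 2)*(g - 3)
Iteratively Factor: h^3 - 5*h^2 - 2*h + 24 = (h - 4)*(h^2 - h - 6) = (h - 4)*(h + 2)*(h - 3)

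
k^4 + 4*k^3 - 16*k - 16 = (k - 2)*(k + 2)^3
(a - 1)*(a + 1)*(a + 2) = a^3 + 2*a^2 - a - 2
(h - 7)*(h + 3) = h^2 - 4*h - 21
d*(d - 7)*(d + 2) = d^3 - 5*d^2 - 14*d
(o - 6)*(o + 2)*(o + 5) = o^3 + o^2 - 32*o - 60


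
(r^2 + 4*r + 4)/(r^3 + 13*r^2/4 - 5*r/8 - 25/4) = 8*(r + 2)/(8*r^2 + 10*r - 25)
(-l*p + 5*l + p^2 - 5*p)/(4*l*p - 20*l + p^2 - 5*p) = (-l + p)/(4*l + p)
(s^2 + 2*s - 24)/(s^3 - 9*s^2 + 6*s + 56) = (s + 6)/(s^2 - 5*s - 14)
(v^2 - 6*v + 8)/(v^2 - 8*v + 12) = (v - 4)/(v - 6)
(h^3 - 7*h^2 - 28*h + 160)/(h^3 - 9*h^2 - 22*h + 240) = (h - 4)/(h - 6)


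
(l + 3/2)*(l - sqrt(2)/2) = l^2 - sqrt(2)*l/2 + 3*l/2 - 3*sqrt(2)/4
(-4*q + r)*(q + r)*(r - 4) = -4*q^2*r + 16*q^2 - 3*q*r^2 + 12*q*r + r^3 - 4*r^2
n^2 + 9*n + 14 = (n + 2)*(n + 7)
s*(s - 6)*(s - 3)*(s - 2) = s^4 - 11*s^3 + 36*s^2 - 36*s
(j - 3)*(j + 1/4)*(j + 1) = j^3 - 7*j^2/4 - 7*j/2 - 3/4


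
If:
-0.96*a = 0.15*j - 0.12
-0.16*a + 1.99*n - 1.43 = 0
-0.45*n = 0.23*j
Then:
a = 0.35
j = -1.46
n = 0.75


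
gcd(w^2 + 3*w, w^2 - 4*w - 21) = w + 3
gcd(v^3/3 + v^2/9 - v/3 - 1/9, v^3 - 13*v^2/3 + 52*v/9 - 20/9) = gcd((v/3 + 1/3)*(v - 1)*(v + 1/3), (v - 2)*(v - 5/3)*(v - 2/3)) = 1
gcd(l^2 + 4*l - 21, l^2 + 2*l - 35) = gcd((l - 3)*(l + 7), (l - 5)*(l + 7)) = l + 7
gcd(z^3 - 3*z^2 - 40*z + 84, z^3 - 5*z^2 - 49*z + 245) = z - 7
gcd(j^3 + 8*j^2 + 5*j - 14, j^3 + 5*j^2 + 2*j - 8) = j^2 + j - 2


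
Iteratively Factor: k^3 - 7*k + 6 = (k - 2)*(k^2 + 2*k - 3) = (k - 2)*(k - 1)*(k + 3)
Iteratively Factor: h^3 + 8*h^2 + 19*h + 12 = (h + 4)*(h^2 + 4*h + 3) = (h + 1)*(h + 4)*(h + 3)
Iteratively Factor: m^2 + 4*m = (m + 4)*(m)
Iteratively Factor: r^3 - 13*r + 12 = (r + 4)*(r^2 - 4*r + 3) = (r - 1)*(r + 4)*(r - 3)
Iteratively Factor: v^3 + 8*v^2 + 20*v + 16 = (v + 2)*(v^2 + 6*v + 8) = (v + 2)^2*(v + 4)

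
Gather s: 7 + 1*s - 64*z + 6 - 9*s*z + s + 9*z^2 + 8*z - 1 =s*(2 - 9*z) + 9*z^2 - 56*z + 12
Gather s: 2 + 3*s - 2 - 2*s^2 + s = -2*s^2 + 4*s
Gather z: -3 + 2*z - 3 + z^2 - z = z^2 + z - 6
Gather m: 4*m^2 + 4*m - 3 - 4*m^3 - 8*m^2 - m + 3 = -4*m^3 - 4*m^2 + 3*m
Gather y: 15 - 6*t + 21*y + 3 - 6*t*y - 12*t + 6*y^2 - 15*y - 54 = -18*t + 6*y^2 + y*(6 - 6*t) - 36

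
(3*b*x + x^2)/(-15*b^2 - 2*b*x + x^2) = x/(-5*b + x)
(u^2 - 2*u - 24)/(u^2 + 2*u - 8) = (u - 6)/(u - 2)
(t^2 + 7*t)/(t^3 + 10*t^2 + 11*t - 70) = t/(t^2 + 3*t - 10)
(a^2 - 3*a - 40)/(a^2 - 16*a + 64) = (a + 5)/(a - 8)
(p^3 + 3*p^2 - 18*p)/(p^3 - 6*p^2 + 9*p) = (p + 6)/(p - 3)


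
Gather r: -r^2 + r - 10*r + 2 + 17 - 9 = -r^2 - 9*r + 10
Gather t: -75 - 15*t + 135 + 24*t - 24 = 9*t + 36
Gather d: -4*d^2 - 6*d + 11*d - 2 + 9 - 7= -4*d^2 + 5*d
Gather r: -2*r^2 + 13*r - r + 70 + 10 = -2*r^2 + 12*r + 80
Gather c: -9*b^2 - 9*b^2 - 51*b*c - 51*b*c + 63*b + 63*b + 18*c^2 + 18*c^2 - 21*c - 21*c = -18*b^2 + 126*b + 36*c^2 + c*(-102*b - 42)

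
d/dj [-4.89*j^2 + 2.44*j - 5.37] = 2.44 - 9.78*j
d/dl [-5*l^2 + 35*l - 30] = 35 - 10*l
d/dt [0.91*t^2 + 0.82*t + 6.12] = 1.82*t + 0.82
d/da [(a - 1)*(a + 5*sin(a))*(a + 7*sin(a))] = (a - 1)*(a + 5*sin(a))*(7*cos(a) + 1) + (a - 1)*(a + 7*sin(a))*(5*cos(a) + 1) + (a + 5*sin(a))*(a + 7*sin(a))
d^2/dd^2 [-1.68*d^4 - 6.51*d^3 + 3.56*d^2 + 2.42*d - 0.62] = -20.16*d^2 - 39.06*d + 7.12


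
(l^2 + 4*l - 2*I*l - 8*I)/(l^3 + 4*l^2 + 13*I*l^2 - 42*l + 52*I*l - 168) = (l - 2*I)/(l^2 + 13*I*l - 42)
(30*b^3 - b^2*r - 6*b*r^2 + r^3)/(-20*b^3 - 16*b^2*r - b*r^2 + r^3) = (-3*b + r)/(2*b + r)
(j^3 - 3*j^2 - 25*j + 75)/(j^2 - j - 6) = (j^2 - 25)/(j + 2)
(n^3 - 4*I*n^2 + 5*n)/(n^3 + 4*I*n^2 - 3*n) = (n - 5*I)/(n + 3*I)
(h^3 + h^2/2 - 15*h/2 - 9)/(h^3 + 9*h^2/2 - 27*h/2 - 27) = (h + 2)/(h + 6)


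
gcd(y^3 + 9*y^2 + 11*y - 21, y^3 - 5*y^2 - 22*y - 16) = 1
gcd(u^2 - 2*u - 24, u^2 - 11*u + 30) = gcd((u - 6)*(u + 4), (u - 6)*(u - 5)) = u - 6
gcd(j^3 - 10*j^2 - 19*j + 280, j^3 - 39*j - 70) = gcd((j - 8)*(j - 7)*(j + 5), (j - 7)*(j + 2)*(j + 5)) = j^2 - 2*j - 35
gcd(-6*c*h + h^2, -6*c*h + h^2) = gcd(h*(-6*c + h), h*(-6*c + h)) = 6*c*h - h^2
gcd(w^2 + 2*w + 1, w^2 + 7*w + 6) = w + 1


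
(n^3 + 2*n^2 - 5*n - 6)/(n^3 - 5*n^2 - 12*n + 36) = (n + 1)/(n - 6)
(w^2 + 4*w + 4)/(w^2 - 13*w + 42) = (w^2 + 4*w + 4)/(w^2 - 13*w + 42)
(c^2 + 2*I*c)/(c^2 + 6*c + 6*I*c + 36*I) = c*(c + 2*I)/(c^2 + 6*c*(1 + I) + 36*I)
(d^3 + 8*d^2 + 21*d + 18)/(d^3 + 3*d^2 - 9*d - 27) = (d + 2)/(d - 3)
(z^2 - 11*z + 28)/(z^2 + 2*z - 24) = (z - 7)/(z + 6)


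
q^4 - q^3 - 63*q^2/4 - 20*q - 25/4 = (q - 5)*(q + 1/2)*(q + 1)*(q + 5/2)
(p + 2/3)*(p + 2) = p^2 + 8*p/3 + 4/3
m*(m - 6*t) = m^2 - 6*m*t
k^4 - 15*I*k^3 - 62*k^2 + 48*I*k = k*(k - 8*I)*(k - 6*I)*(k - I)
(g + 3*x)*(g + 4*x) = g^2 + 7*g*x + 12*x^2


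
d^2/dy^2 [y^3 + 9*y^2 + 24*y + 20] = 6*y + 18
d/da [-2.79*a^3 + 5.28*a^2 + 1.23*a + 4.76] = -8.37*a^2 + 10.56*a + 1.23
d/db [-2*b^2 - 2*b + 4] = -4*b - 2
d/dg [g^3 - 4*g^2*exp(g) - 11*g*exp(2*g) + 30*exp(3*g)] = -4*g^2*exp(g) + 3*g^2 - 22*g*exp(2*g) - 8*g*exp(g) + 90*exp(3*g) - 11*exp(2*g)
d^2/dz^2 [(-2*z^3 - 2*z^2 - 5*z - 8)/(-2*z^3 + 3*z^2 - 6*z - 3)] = 2*(20*z^6 - 12*z^5 - 42*z^4 - 357*z^3 + 486*z^2 - 387*z + 288)/(8*z^9 - 36*z^8 + 126*z^7 - 207*z^6 + 270*z^5 - 27*z^4 - 54*z^3 + 243*z^2 + 162*z + 27)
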